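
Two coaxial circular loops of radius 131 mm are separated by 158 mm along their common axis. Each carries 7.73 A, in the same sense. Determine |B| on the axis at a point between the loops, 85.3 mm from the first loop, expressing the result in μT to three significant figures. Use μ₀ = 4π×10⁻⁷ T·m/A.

Each loop contributes B = μ₀IR²/[2(R²+z²)^(3/2)] on the axis, with z measured from that loop.
Loop 1 (z = 0.0853 m): B₁ = 2.18×10⁻⁵ T. Loop 2 (z = 0.0727 m): B₂ = 2.48×10⁻⁵ T.
The fields add: B = B₁ + B₂ = 4.66×10⁻⁵ T.

B ≈ 46.6 μT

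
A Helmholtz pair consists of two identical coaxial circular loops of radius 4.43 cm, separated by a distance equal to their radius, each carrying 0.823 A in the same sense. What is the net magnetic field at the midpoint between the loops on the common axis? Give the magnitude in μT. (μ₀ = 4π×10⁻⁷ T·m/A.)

B ≈ 16.7 μT

Each loop contributes B = μ₀IR²/[2(R²+z²)^(3/2)] on the axis, with z measured from that loop.
Loop 1 (z = 0.02215 m): B₁ = 8.35×10⁻⁶ T. Loop 2 (z = 0.02215 m): B₂ = 8.35×10⁻⁶ T.
The fields add: B = B₁ + B₂ = 1.67×10⁻⁵ T.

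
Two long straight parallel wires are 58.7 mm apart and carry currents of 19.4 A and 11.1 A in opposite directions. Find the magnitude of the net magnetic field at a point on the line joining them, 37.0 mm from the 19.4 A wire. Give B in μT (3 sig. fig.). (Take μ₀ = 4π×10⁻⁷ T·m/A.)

Each long wire gives B = μ₀I/(2πd). Distances are d₁ = 0.037 m and d₂ = 0.0217 m.
B₁ = 1.05×10⁻⁴ T, B₂ = 1.02×10⁻⁴ T.
Between antiparallel currents both contributions point the same way, so they add. B = B₁ + B₂ = 1.05×10⁻⁴ + 1.02×10⁻⁴ = 2.07×10⁻⁴ T.

B ≈ 207 μT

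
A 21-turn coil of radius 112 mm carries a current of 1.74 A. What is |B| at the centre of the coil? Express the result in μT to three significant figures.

B ≈ 205 μT

For an N-turn flat coil, B = Nμ₀I/(2R) with R = 0.112 m.
B = 21 × 9.76×10⁻⁶ T = 2.05×10⁻⁴ T.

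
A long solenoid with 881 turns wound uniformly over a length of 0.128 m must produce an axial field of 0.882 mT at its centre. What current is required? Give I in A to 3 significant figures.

I ≈ 0.102 A

Inside a long solenoid B = μ₀nI with n = 6883 m⁻¹, so I = B/(μ₀n).
I = 8.82×10⁻⁴ / (4π×10⁻⁷ × 6883) = 0.102 A.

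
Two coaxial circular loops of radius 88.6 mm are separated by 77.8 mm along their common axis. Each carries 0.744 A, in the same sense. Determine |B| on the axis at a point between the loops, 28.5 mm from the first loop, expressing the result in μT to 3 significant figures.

B ≈ 8.07 μT

Each loop contributes B = μ₀IR²/[2(R²+z²)^(3/2)] on the axis, with z measured from that loop.
Loop 1 (z = 0.0285 m): B₁ = 4.55×10⁻⁶ T. Loop 2 (z = 0.0493 m): B₂ = 3.52×10⁻⁶ T.
The fields add: B = B₁ + B₂ = 8.07×10⁻⁶ T.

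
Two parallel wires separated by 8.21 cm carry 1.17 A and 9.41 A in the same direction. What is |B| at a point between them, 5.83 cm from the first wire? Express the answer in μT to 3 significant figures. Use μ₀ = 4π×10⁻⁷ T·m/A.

Each long wire gives B = μ₀I/(2πd). Distances are d₁ = 0.0583 m and d₂ = 0.0238 m.
B₁ = 4.01×10⁻⁶ T, B₂ = 7.91×10⁻⁵ T.
Between parallel currents the two contributions point in opposite directions, so they subtract. B = |B₁ − B₂| = |4.01×10⁻⁶ − 7.91×10⁻⁵| = 7.51×10⁻⁵ T.

B ≈ 75.1 μT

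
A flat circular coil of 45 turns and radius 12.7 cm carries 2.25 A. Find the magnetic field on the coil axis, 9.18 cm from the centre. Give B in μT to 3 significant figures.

B ≈ 267 μT

For an N-turn flat coil, B = Nμ₀IR²/[2(R²+z²)^(3/2)] with R = 0.127 m, z = 0.0918 m.
B = 45 × 5.93×10⁻⁶ T = 2.67×10⁻⁴ T.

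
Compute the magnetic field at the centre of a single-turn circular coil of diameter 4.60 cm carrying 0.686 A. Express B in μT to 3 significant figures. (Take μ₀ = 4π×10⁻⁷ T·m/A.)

B ≈ 18.7 μT

At the centre of a circular loop the Biot–Savart law gives B = μ₀I/(2R) (so R = 0.023 m).
B = (4π×10⁻⁷ × 0.686) / (2 × 0.023) = 1.87×10⁻⁵ T.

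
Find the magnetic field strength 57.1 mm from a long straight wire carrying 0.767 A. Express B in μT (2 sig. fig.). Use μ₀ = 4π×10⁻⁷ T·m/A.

B ≈ 2.7 μT

For an infinitely long straight wire, B = μ₀I/(2πd).
B = (4π×10⁻⁷ × 0.767) / (2π × 0.0571) = 2.69×10⁻⁶ T.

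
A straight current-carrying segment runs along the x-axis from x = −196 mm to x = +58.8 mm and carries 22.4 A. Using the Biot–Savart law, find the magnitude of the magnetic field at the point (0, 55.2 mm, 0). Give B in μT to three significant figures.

For a finite straight segment, B = (μ₀I/4πd)(sinθ₁ + sinθ₂), where θ₁, θ₂ are the angles from the perpendicular to each end.
The perpendicular distance is d = 0.0552 m; the end-offsets along the wire are a = 0.196 m and b = 0.0588 m.
sinθ₁ = 0.196/√(0.196²+0.0552²) = 0.9626; sinθ₂ = 0.0588/√(0.0588²+0.0552²) = 0.7291.
B = (4π×10⁻⁷ × 22.4) / (4π × 0.0552) × (0.9626 + 0.7291) = 6.86×10⁻⁵ T.

B ≈ 68.6 μT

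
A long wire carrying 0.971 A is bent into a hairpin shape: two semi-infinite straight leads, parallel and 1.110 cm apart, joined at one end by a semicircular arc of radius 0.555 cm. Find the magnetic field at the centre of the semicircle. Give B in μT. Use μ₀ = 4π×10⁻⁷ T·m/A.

The semicircular arc contributes B_arc = μ₀I·π/(4πR) = μ₀I/(4R) = 5.50×10⁻⁵ T.
Each semi-infinite lead is at perpendicular distance R = 0.00555 m from the centre, with the perpendicular foot at its near end, so it contributes μ₀I/(4πR); both point the same way, together 3.50×10⁻⁵ T.
Arc and leads all point the same direction: B = 5.50×10⁻⁵ + 3.50×10⁻⁵ = 9.00×10⁻⁵ T.

B ≈ 90.0 μT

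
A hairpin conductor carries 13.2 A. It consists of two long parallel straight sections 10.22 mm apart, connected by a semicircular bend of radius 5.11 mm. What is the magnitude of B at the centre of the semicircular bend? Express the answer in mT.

The semicircular arc contributes B_arc = μ₀I·π/(4πR) = μ₀I/(4R) = 8.12×10⁻⁴ T.
Each semi-infinite lead is at perpendicular distance R = 0.00511 m from the centre, with the perpendicular foot at its near end, so it contributes μ₀I/(4πR); both point the same way, together 5.17×10⁻⁴ T.
Arc and leads all point the same direction: B = 8.12×10⁻⁴ + 5.17×10⁻⁴ = 1.33×10⁻³ T.

B ≈ 1.33 mT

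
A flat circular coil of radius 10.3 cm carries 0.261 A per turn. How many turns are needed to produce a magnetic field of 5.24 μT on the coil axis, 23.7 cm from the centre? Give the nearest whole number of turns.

N = 52

For an N-turn coil, B = Nμ₀IR²/[2(R²+z²)^(3/2)]. A single turn gives B₁ = 1.01×10⁻⁷ T with R = 0.103 m, z = 0.237 m.
N = B/B₁ = 5.24×10⁻⁶ / 1.01×10⁻⁷ = 51.97.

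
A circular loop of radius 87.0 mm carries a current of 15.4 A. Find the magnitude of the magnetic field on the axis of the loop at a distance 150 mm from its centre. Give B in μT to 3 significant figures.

On the axis of a circular loop, B = μ₀IR² / [2(R²+z²)^(3/2)].
R² + z² = (0.087)² + (0.15)² = 0.03007 m², and (R²+z²)^(3/2) = 5.21×10⁻³ m³.
B = (4π×10⁻⁷ × 15.4 × 0.007569) / (2 × 5.21×10⁻³) = 1.40×10⁻⁵ T.

B ≈ 14.0 μT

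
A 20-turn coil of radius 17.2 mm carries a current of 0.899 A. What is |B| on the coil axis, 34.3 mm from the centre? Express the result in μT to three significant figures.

B ≈ 59.2 μT

For an N-turn flat coil, B = Nμ₀IR²/[2(R²+z²)^(3/2)] with R = 0.0172 m, z = 0.0343 m.
B = 20 × 2.96×10⁻⁶ T = 5.92×10⁻⁵ T.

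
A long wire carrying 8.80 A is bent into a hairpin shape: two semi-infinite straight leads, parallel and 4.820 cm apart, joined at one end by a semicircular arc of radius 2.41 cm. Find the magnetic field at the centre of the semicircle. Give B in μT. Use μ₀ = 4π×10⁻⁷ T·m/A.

B ≈ 188 μT

The semicircular arc contributes B_arc = μ₀I·π/(4πR) = μ₀I/(4R) = 1.15×10⁻⁴ T.
Each semi-infinite lead is at perpendicular distance R = 0.0241 m from the centre, with the perpendicular foot at its near end, so it contributes μ₀I/(4πR); both point the same way, together 7.30×10⁻⁵ T.
Arc and leads all point the same direction: B = 1.15×10⁻⁴ + 7.30×10⁻⁵ = 1.88×10⁻⁴ T.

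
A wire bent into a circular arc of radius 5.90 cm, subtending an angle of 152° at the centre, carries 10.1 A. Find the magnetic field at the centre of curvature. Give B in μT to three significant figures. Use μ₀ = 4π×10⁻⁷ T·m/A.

B ≈ 45.4 μT

The Biot–Savart field of a circular arc at its centre is B = μ₀Iφ/(4πR), with φ = 2.653 rad.
B = (4π×10⁻⁷ × 10.1 × 2.653) / (4π × 0.059) = 4.54×10⁻⁵ T.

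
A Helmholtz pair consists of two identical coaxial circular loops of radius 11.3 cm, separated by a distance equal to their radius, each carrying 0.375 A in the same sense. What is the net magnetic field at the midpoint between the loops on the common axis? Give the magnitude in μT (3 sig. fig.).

B ≈ 2.98 μT

Each loop contributes B = μ₀IR²/[2(R²+z²)^(3/2)] on the axis, with z measured from that loop.
Loop 1 (z = 0.0565 m): B₁ = 1.49×10⁻⁶ T. Loop 2 (z = 0.0565 m): B₂ = 1.49×10⁻⁶ T.
The fields add: B = B₁ + B₂ = 2.98×10⁻⁶ T.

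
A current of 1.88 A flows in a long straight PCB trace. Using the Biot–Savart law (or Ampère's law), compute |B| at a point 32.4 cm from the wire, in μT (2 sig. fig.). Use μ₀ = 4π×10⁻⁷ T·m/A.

B ≈ 1.2 μT

For an infinitely long straight wire, B = μ₀I/(2πd).
B = (4π×10⁻⁷ × 1.88) / (2π × 0.324) = 1.16×10⁻⁶ T.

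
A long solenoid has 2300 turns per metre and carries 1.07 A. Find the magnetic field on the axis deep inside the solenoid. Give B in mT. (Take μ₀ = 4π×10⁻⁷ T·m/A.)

Inside a long solenoid, B = μ₀nI with n = 2300 turns/m.
B = 4π×10⁻⁷ × 2300 × 1.07 = 3.09×10⁻³ T.

B ≈ 3.09 mT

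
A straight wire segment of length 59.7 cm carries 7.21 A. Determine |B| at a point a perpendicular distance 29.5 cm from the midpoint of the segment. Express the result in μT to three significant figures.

B ≈ 3.48 μT

For a finite straight segment, B = (μ₀I/4πd)(sinθ₁ + sinθ₂), where θ₁, θ₂ are the angles from the perpendicular to each end.
The perpendicular from the point meets the wire at its midpoint, so each end is L/2 = 0.2985 m away along the wire.
sinθ₁ = 0.2985/√(0.2985²+0.295²) = 0.7113; sinθ₂ = 0.2985/√(0.2985²+0.295²) = 0.7113.
B = (4π×10⁻⁷ × 7.21) / (4π × 0.295) × (0.7113 + 0.7113) = 3.48×10⁻⁶ T.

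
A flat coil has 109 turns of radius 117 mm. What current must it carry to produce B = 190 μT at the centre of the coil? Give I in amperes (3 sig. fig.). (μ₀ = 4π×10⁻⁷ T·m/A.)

I ≈ 0.325 A

For an N-turn coil, B = Nμ₀I/(2R) with R = 0.117 m, so I = 2RB/(Nμ₀) = 2 × 0.117 × 1.90×10⁻⁴ / (109 × 4π×10⁻⁷) = 0.325 A.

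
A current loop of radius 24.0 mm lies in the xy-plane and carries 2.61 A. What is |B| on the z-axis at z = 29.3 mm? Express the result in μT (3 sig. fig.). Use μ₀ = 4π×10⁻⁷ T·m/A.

On the axis of a circular loop, B = μ₀IR² / [2(R²+z²)^(3/2)].
R² + z² = (0.024)² + (0.0293)² = 0.001434 m², and (R²+z²)^(3/2) = 5.43×10⁻⁵ m³.
B = (4π×10⁻⁷ × 2.61 × 0.000576) / (2 × 5.43×10⁻⁵) = 1.74×10⁻⁵ T.

B ≈ 17.4 μT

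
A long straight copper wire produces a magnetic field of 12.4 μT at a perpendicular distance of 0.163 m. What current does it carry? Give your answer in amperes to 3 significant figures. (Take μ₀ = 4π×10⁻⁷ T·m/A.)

I ≈ 10.1 A

For a long straight wire B = μ₀I/(2πd), so I = 2πdB/μ₀.
I = 2π × 0.163 × 1.24×10⁻⁵ / (4π×10⁻⁷) = 10.1 A.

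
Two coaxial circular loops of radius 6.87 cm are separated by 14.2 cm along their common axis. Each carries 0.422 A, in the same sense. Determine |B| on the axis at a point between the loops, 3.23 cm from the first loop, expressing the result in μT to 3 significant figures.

Each loop contributes B = μ₀IR²/[2(R²+z²)^(3/2)] on the axis, with z measured from that loop.
Loop 1 (z = 0.0323 m): B₁ = 2.86×10⁻⁶ T. Loop 2 (z = 0.1097 m): B₂ = 5.77×10⁻⁷ T.
The fields add: B = B₁ + B₂ = 3.44×10⁻⁶ T.

B ≈ 3.44 μT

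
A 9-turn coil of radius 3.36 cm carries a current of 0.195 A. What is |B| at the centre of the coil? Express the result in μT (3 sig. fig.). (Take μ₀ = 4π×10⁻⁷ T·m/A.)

For an N-turn flat coil, B = Nμ₀I/(2R) with R = 0.0336 m.
B = 9 × 3.65×10⁻⁶ T = 3.28×10⁻⁵ T.

B ≈ 32.8 μT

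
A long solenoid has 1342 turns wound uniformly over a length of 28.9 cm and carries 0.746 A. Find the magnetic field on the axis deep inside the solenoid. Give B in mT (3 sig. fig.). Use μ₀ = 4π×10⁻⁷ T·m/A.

Inside a long solenoid, B = μ₀nI with n = 4644 turns/m.
B = 4π×10⁻⁷ × 4644 × 0.746 = 4.35×10⁻³ T.

B ≈ 4.35 mT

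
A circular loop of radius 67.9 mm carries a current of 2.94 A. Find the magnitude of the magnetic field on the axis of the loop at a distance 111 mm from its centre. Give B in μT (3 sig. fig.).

On the axis of a circular loop, B = μ₀IR² / [2(R²+z²)^(3/2)].
R² + z² = (0.0679)² + (0.111)² = 0.01693 m², and (R²+z²)^(3/2) = 2.20×10⁻³ m³.
B = (4π×10⁻⁷ × 2.94 × 0.00461) / (2 × 2.20×10⁻³) = 3.87×10⁻⁶ T.

B ≈ 3.87 μT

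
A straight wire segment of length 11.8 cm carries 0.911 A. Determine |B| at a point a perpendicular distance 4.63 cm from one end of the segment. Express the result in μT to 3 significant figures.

B ≈ 1.83 μT

For a finite straight segment, B = (μ₀I/4πd)(sinθ₁ + sinθ₂), where θ₁, θ₂ are the angles from the perpendicular to each end.
The perpendicular foot is at one end, so the two end-offsets along the wire are 0 and L = 0.118 m.
sinθ₁ = 0/√(0²+0.0463²) = 0.0000; sinθ₂ = 0.118/√(0.118²+0.0463²) = 0.9309.
B = (4π×10⁻⁷ × 0.911) / (4π × 0.0463) × (0.0000 + 0.9309) = 1.83×10⁻⁶ T.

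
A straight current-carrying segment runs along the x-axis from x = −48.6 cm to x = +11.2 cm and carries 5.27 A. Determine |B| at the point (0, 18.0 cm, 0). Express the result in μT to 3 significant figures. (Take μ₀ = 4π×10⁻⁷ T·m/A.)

For a finite straight segment, B = (μ₀I/4πd)(sinθ₁ + sinθ₂), where θ₁, θ₂ are the angles from the perpendicular to each end.
The perpendicular distance is d = 0.18 m; the end-offsets along the wire are a = 0.486 m and b = 0.112 m.
sinθ₁ = 0.486/√(0.486²+0.18²) = 0.9377; sinθ₂ = 0.112/√(0.112²+0.18²) = 0.5283.
B = (4π×10⁻⁷ × 5.27) / (4π × 0.18) × (0.9377 + 0.5283) = 4.29×10⁻⁶ T.

B ≈ 4.29 μT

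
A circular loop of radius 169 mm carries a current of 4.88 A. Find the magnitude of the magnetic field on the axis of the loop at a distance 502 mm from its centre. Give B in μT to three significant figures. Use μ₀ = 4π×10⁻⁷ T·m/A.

On the axis of a circular loop, B = μ₀IR² / [2(R²+z²)^(3/2)].
R² + z² = (0.169)² + (0.502)² = 0.2806 m², and (R²+z²)^(3/2) = 0.149 m³.
B = (4π×10⁻⁷ × 4.88 × 0.02856) / (2 × 0.149) = 5.89×10⁻⁷ T.

B ≈ 0.589 μT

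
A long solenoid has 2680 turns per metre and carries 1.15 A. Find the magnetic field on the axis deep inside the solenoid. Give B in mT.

Inside a long solenoid, B = μ₀nI with n = 2680 turns/m.
B = 4π×10⁻⁷ × 2680 × 1.15 = 3.87×10⁻³ T.

B ≈ 3.87 mT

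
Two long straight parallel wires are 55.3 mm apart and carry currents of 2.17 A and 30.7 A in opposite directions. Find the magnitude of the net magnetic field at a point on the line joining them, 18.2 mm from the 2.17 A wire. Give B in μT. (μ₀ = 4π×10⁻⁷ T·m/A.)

B ≈ 189 μT

Each long wire gives B = μ₀I/(2πd). Distances are d₁ = 0.0182 m and d₂ = 0.0371 m.
B₁ = 2.38×10⁻⁵ T, B₂ = 1.65×10⁻⁴ T.
Between antiparallel currents both contributions point the same way, so they add. B = B₁ + B₂ = 2.38×10⁻⁵ + 1.65×10⁻⁴ = 1.89×10⁻⁴ T.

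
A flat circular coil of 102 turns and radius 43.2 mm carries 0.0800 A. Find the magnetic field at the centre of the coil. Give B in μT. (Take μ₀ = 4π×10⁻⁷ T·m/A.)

For an N-turn flat coil, B = Nμ₀I/(2R) with R = 0.0432 m.
B = 102 × 1.16×10⁻⁶ T = 1.19×10⁻⁴ T.

B ≈ 119 μT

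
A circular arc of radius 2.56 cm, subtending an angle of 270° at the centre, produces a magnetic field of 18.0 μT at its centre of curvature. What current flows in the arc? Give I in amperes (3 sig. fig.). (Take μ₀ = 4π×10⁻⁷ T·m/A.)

I ≈ 0.978 A

For a circular arc, B = μ₀Iφ/(4πR) with φ in radians; here φ = 4.712 rad.
So I = 4πRB/(μ₀φ) = 4π × 0.0256 × 1.80×10⁻⁵ / (4π×10⁻⁷ × 4.712) = 0.978 A.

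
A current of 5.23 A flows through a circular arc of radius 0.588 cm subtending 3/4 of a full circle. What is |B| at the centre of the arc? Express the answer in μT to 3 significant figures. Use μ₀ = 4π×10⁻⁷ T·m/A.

The Biot–Savart field of a circular arc at its centre is B = μ₀Iφ/(4πR), with φ = 4.712 rad.
B = (4π×10⁻⁷ × 5.23 × 4.712) / (4π × 0.00588) = 4.19×10⁻⁴ T.

B ≈ 419 μT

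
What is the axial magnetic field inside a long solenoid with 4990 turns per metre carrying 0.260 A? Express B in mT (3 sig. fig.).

Inside a long solenoid, B = μ₀nI with n = 4990 turns/m.
B = 4π×10⁻⁷ × 4990 × 0.260 = 1.63×10⁻³ T.

B ≈ 1.63 mT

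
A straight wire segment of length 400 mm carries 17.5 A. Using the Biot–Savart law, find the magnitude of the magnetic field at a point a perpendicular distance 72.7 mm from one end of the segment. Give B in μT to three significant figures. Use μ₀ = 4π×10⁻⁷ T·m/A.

For a finite straight segment, B = (μ₀I/4πd)(sinθ₁ + sinθ₂), where θ₁, θ₂ are the angles from the perpendicular to each end.
The perpendicular foot is at one end, so the two end-offsets along the wire are 0 and L = 0.4 m.
sinθ₁ = 0/√(0²+0.0727²) = 0.0000; sinθ₂ = 0.4/√(0.4²+0.0727²) = 0.9839.
B = (4π×10⁻⁷ × 17.5) / (4π × 0.0727) × (0.0000 + 0.9839) = 2.37×10⁻⁵ T.

B ≈ 23.7 μT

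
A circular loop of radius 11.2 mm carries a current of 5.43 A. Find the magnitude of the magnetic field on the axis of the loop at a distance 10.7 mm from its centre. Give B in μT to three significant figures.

B ≈ 115 μT

On the axis of a circular loop, B = μ₀IR² / [2(R²+z²)^(3/2)].
R² + z² = (0.0112)² + (0.0107)² = 0.0002399 m², and (R²+z²)^(3/2) = 3.72×10⁻⁶ m³.
B = (4π×10⁻⁷ × 5.43 × 0.0001254) / (2 × 3.72×10⁻⁶) = 1.15×10⁻⁴ T.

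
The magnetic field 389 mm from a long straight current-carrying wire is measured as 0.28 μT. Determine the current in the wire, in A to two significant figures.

I ≈ 0.54 A

For a long straight wire B = μ₀I/(2πd), so I = 2πdB/μ₀.
I = 2π × 0.389 × 2.80×10⁻⁷ / (4π×10⁻⁷) = 0.545 A.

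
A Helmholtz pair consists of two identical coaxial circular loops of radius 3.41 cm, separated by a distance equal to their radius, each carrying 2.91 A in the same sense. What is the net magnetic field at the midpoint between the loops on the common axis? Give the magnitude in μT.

B ≈ 76.7 μT

Each loop contributes B = μ₀IR²/[2(R²+z²)^(3/2)] on the axis, with z measured from that loop.
Loop 1 (z = 0.01705 m): B₁ = 3.84×10⁻⁵ T. Loop 2 (z = 0.01705 m): B₂ = 3.84×10⁻⁵ T.
The fields add: B = B₁ + B₂ = 7.67×10⁻⁵ T.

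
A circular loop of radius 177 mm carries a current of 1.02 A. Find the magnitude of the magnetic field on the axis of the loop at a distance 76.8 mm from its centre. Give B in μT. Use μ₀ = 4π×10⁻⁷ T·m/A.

On the axis of a circular loop, B = μ₀IR² / [2(R²+z²)^(3/2)].
R² + z² = (0.177)² + (0.0768)² = 0.03723 m², and (R²+z²)^(3/2) = 7.18×10⁻³ m³.
B = (4π×10⁻⁷ × 1.02 × 0.03133) / (2 × 7.18×10⁻³) = 2.80×10⁻⁶ T.

B ≈ 2.80 μT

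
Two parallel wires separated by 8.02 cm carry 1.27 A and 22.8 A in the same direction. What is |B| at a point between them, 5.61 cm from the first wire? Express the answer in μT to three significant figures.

B ≈ 185 μT

Each long wire gives B = μ₀I/(2πd). Distances are d₁ = 0.0561 m and d₂ = 0.0241 m.
B₁ = 4.53×10⁻⁶ T, B₂ = 1.89×10⁻⁴ T.
Between parallel currents the two contributions point in opposite directions, so they subtract. B = |B₁ − B₂| = |4.53×10⁻⁶ − 1.89×10⁻⁴| = 1.85×10⁻⁴ T.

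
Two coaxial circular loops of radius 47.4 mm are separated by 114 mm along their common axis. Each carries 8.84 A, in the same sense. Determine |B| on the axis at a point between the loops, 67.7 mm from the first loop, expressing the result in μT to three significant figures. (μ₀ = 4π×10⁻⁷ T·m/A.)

Each loop contributes B = μ₀IR²/[2(R²+z²)^(3/2)] on the axis, with z measured from that loop.
Loop 1 (z = 0.0677 m): B₁ = 2.21×10⁻⁵ T. Loop 2 (z = 0.0463 m): B₂ = 4.29×10⁻⁵ T.
The fields add: B = B₁ + B₂ = 6.50×10⁻⁵ T.

B ≈ 65.0 μT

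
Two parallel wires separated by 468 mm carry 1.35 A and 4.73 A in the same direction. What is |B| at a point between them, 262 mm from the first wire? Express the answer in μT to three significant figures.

Each long wire gives B = μ₀I/(2πd). Distances are d₁ = 0.262 m and d₂ = 0.206 m.
B₁ = 1.03×10⁻⁶ T, B₂ = 4.59×10⁻⁶ T.
Between parallel currents the two contributions point in opposite directions, so they subtract. B = |B₁ − B₂| = |1.03×10⁻⁶ − 4.59×10⁻⁶| = 3.56×10⁻⁶ T.

B ≈ 3.56 μT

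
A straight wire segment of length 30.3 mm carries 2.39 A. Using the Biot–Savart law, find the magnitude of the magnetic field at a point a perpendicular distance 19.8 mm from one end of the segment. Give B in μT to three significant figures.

For a finite straight segment, B = (μ₀I/4πd)(sinθ₁ + sinθ₂), where θ₁, θ₂ are the angles from the perpendicular to each end.
The perpendicular foot is at one end, so the two end-offsets along the wire are 0 and L = 0.0303 m.
sinθ₁ = 0/√(0²+0.0198²) = 0.0000; sinθ₂ = 0.0303/√(0.0303²+0.0198²) = 0.8371.
B = (4π×10⁻⁷ × 2.39) / (4π × 0.0198) × (0.0000 + 0.8371) = 1.01×10⁻⁵ T.

B ≈ 10.1 μT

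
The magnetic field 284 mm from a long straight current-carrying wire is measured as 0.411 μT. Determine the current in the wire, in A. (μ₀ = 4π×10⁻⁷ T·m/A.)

I ≈ 0.584 A

For a long straight wire B = μ₀I/(2πd), so I = 2πdB/μ₀.
I = 2π × 0.284 × 4.11×10⁻⁷ / (4π×10⁻⁷) = 0.584 A.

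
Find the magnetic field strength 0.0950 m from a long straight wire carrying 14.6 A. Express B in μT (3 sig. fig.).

For an infinitely long straight wire, B = μ₀I/(2πd).
B = (4π×10⁻⁷ × 14.6) / (2π × 0.095) = 3.07×10⁻⁵ T.

B ≈ 30.7 μT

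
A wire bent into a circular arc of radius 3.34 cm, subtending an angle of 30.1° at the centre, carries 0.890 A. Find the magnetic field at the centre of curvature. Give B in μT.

The Biot–Savart field of a circular arc at its centre is B = μ₀Iφ/(4πR), with φ = 0.5253 rad.
B = (4π×10⁻⁷ × 0.890 × 0.5253) / (4π × 0.0334) = 1.40×10⁻⁶ T.

B ≈ 1.40 μT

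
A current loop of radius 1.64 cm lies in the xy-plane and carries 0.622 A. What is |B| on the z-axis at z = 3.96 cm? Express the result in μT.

B ≈ 1.33 μT

On the axis of a circular loop, B = μ₀IR² / [2(R²+z²)^(3/2)].
R² + z² = (0.0164)² + (0.0396)² = 0.001837 m², and (R²+z²)^(3/2) = 7.87×10⁻⁵ m³.
B = (4π×10⁻⁷ × 0.622 × 0.000269) / (2 × 7.87×10⁻⁵) = 1.33×10⁻⁶ T.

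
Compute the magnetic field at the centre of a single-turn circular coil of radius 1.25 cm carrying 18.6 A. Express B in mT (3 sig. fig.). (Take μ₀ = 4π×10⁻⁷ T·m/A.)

B ≈ 0.935 mT

At the centre of a circular loop the Biot–Savart law gives B = μ₀I/(2R).
B = (4π×10⁻⁷ × 18.6) / (2 × 0.0125) = 9.35×10⁻⁴ T.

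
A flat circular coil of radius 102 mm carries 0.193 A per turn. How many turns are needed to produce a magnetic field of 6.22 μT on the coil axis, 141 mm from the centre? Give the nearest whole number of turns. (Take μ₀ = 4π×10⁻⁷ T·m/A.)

N = 26

For an N-turn coil, B = Nμ₀IR²/[2(R²+z²)^(3/2)]. A single turn gives B₁ = 2.39×10⁻⁷ T with R = 0.102 m, z = 0.141 m.
N = B/B₁ = 6.22×10⁻⁶ / 2.39×10⁻⁷ = 25.98.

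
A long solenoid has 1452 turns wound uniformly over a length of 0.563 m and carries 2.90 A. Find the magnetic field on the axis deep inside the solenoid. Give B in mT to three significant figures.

B ≈ 9.40 mT

Inside a long solenoid, B = μ₀nI with n = 2579 turns/m.
B = 4π×10⁻⁷ × 2579 × 2.90 = 9.40×10⁻³ T.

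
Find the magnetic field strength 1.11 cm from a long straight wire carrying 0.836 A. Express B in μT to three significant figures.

For an infinitely long straight wire, B = μ₀I/(2πd).
B = (4π×10⁻⁷ × 0.836) / (2π × 0.0111) = 1.51×10⁻⁵ T.

B ≈ 15.1 μT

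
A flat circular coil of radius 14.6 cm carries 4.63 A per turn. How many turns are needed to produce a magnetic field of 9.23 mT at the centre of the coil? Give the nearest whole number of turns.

N = 463

For an N-turn coil, B = Nμ₀I/(2R). A single turn gives B₁ = 1.99×10⁻⁵ T with R = 0.146 m.
N = B/B₁ = 9.23×10⁻³ / 1.99×10⁻⁵ = 463.23.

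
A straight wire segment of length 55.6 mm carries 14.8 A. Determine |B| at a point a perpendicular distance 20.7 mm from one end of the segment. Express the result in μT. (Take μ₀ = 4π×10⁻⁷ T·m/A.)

B ≈ 67.0 μT

For a finite straight segment, B = (μ₀I/4πd)(sinθ₁ + sinθ₂), where θ₁, θ₂ are the angles from the perpendicular to each end.
The perpendicular foot is at one end, so the two end-offsets along the wire are 0 and L = 0.0556 m.
sinθ₁ = 0/√(0²+0.0207²) = 0.0000; sinθ₂ = 0.0556/√(0.0556²+0.0207²) = 0.9372.
B = (4π×10⁻⁷ × 14.8) / (4π × 0.0207) × (0.0000 + 0.9372) = 6.70×10⁻⁵ T.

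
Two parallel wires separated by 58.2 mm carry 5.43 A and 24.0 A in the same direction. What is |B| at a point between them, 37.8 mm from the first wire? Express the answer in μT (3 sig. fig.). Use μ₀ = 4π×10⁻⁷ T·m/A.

Each long wire gives B = μ₀I/(2πd). Distances are d₁ = 0.0378 m and d₂ = 0.0204 m.
B₁ = 2.87×10⁻⁵ T, B₂ = 2.35×10⁻⁴ T.
Between parallel currents the two contributions point in opposite directions, so they subtract. B = |B₁ − B₂| = |2.87×10⁻⁵ − 2.35×10⁻⁴| = 2.07×10⁻⁴ T.

B ≈ 207 μT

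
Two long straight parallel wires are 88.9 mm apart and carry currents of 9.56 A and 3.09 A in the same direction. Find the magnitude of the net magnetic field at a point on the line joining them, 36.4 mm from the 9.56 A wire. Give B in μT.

B ≈ 40.8 μT

Each long wire gives B = μ₀I/(2πd). Distances are d₁ = 0.0364 m and d₂ = 0.0525 m.
B₁ = 5.25×10⁻⁵ T, B₂ = 1.18×10⁻⁵ T.
Between parallel currents the two contributions point in opposite directions, so they subtract. B = |B₁ − B₂| = |5.25×10⁻⁵ − 1.18×10⁻⁵| = 4.08×10⁻⁵ T.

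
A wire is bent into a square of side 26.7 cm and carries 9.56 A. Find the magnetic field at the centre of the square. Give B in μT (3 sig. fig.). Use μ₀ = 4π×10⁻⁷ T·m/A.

B ≈ 40.5 μT

Each side is a finite straight segment at perpendicular distance d = a/(2 tan(π/4)) = 0.1335 m from the centre, with end-angles ±π/4.
One side contributes B₁ = (μ₀I/4πd)·2 sin(π/4) = 1.01×10⁻⁵ T.
All 4 sides add in the same direction: B = 4 × 1.01×10⁻⁵ = 4.05×10⁻⁵ T.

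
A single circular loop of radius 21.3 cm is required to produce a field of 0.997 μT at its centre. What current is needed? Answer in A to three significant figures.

I ≈ 0.338 A

At the centre of a circular loop B = μ₀I/(2R), so I = 2RB/μ₀.
With R = 0.213 m, I = 2 × 0.213 × 9.97×10⁻⁷ / (4π×10⁻⁷) = 0.338 A.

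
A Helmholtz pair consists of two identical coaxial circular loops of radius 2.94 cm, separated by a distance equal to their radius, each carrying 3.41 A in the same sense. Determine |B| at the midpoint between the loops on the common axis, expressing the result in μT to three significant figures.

Each loop contributes B = μ₀IR²/[2(R²+z²)^(3/2)] on the axis, with z measured from that loop.
Loop 1 (z = 0.0147 m): B₁ = 5.21×10⁻⁵ T. Loop 2 (z = 0.0147 m): B₂ = 5.21×10⁻⁵ T.
The fields add: B = B₁ + B₂ = 1.04×10⁻⁴ T.

B ≈ 104 μT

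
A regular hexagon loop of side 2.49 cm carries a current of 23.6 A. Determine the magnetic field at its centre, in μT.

B ≈ 657 μT

Each side is a finite straight segment at perpendicular distance d = a/(2 tan(π/6)) = 0.02156 m from the centre, with end-angles ±π/6.
One side contributes B₁ = (μ₀I/4πd)·2 sin(π/6) = 1.09×10⁻⁴ T.
All 6 sides add in the same direction: B = 6 × 1.09×10⁻⁴ = 6.57×10⁻⁴ T.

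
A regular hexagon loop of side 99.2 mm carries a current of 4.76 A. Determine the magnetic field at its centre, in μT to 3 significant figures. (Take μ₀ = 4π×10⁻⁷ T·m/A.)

B ≈ 33.2 μT

Each side is a finite straight segment at perpendicular distance d = a/(2 tan(π/6)) = 0.08591 m from the centre, with end-angles ±π/6.
One side contributes B₁ = (μ₀I/4πd)·2 sin(π/6) = 5.54×10⁻⁶ T.
All 6 sides add in the same direction: B = 6 × 5.54×10⁻⁶ = 3.32×10⁻⁵ T.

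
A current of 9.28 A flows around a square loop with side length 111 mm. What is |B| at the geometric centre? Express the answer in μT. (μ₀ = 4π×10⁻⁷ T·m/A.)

B ≈ 94.6 μT

Each side is a finite straight segment at perpendicular distance d = a/(2 tan(π/4)) = 0.0555 m from the centre, with end-angles ±π/4.
One side contributes B₁ = (μ₀I/4πd)·2 sin(π/4) = 2.36×10⁻⁵ T.
All 4 sides add in the same direction: B = 4 × 2.36×10⁻⁵ = 9.46×10⁻⁵ T.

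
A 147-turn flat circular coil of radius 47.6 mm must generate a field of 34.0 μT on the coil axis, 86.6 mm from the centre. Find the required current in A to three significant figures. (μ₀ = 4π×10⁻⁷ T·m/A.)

For an N-turn coil, B = Nμ₀IR²/[2(R²+z²)^(3/2)] with R = 0.0476 m, z = 0.0866 m, so I = 2B(R²+z²)^(3/2)/(Nμ₀R²) = 2 × 3.40×10⁻⁵ × 9.65×10⁻⁴ / (147 × 4π×10⁻⁷ × 0.002266) = 0.157 A.

I ≈ 0.157 A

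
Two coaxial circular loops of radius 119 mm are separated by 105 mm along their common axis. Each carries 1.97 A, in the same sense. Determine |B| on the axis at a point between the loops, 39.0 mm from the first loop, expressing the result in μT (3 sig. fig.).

Each loop contributes B = μ₀IR²/[2(R²+z²)^(3/2)] on the axis, with z measured from that loop.
Loop 1 (z = 0.039 m): B₁ = 8.93×10⁻⁶ T. Loop 2 (z = 0.066 m): B₂ = 6.96×10⁻⁶ T.
The fields add: B = B₁ + B₂ = 1.59×10⁻⁵ T.

B ≈ 15.9 μT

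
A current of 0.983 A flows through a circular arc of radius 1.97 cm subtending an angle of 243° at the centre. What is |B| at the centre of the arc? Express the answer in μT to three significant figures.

B ≈ 21.2 μT

The Biot–Savart field of a circular arc at its centre is B = μ₀Iφ/(4πR), with φ = 4.241 rad.
B = (4π×10⁻⁷ × 0.983 × 4.241) / (4π × 0.0197) = 2.12×10⁻⁵ T.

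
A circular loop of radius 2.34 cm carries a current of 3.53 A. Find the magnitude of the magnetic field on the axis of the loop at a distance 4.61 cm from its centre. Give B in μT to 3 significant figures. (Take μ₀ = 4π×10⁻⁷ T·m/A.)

B ≈ 8.79 μT

On the axis of a circular loop, B = μ₀IR² / [2(R²+z²)^(3/2)].
R² + z² = (0.0234)² + (0.0461)² = 0.002673 m², and (R²+z²)^(3/2) = 1.38×10⁻⁴ m³.
B = (4π×10⁻⁷ × 3.53 × 0.0005476) / (2 × 1.38×10⁻⁴) = 8.79×10⁻⁶ T.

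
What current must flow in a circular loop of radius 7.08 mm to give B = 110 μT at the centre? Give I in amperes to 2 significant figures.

I ≈ 1.2 A

At the centre of a circular loop B = μ₀I/(2R), so I = 2RB/μ₀.
With R = 0.00708 m, I = 2 × 0.00708 × 1.10×10⁻⁴ / (4π×10⁻⁷) = 1.24 A.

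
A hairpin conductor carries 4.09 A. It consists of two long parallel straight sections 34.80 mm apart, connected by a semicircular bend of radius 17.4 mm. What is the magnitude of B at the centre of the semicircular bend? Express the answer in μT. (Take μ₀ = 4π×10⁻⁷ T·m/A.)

B ≈ 121 μT

The semicircular arc contributes B_arc = μ₀I·π/(4πR) = μ₀I/(4R) = 7.38×10⁻⁵ T.
Each semi-infinite lead is at perpendicular distance R = 0.0174 m from the centre, with the perpendicular foot at its near end, so it contributes μ₀I/(4πR); both point the same way, together 4.70×10⁻⁵ T.
Arc and leads all point the same direction: B = 7.38×10⁻⁵ + 4.70×10⁻⁵ = 1.21×10⁻⁴ T.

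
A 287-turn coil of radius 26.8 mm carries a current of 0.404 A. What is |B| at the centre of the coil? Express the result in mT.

B ≈ 2.72 mT

For an N-turn flat coil, B = Nμ₀I/(2R) with R = 0.0268 m.
B = 287 × 9.47×10⁻⁶ T = 2.72×10⁻³ T.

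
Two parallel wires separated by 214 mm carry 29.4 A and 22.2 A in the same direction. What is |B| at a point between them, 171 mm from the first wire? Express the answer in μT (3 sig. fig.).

Each long wire gives B = μ₀I/(2πd). Distances are d₁ = 0.171 m and d₂ = 0.043 m.
B₁ = 3.44×10⁻⁵ T, B₂ = 1.03×10⁻⁴ T.
Between parallel currents the two contributions point in opposite directions, so they subtract. B = |B₁ − B₂| = |3.44×10⁻⁵ − 1.03×10⁻⁴| = 6.89×10⁻⁵ T.

B ≈ 68.9 μT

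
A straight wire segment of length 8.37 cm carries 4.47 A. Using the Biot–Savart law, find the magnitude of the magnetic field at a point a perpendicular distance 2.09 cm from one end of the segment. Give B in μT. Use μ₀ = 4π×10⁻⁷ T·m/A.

For a finite straight segment, B = (μ₀I/4πd)(sinθ₁ + sinθ₂), where θ₁, θ₂ are the angles from the perpendicular to each end.
The perpendicular foot is at one end, so the two end-offsets along the wire are 0 and L = 0.0837 m.
sinθ₁ = 0/√(0²+0.0209²) = 0.0000; sinθ₂ = 0.0837/√(0.0837²+0.0209²) = 0.9702.
B = (4π×10⁻⁷ × 4.47) / (4π × 0.0209) × (0.0000 + 0.9702) = 2.08×10⁻⁵ T.

B ≈ 20.8 μT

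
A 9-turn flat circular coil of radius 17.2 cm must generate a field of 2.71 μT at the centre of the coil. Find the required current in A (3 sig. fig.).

For an N-turn coil, B = Nμ₀I/(2R) with R = 0.172 m, so I = 2RB/(Nμ₀) = 2 × 0.172 × 2.71×10⁻⁶ / (9 × 4π×10⁻⁷) = 8.24×10⁻² A.

I ≈ 0.0824 A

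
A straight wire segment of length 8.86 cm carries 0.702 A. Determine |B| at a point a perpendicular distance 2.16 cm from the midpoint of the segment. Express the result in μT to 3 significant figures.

For a finite straight segment, B = (μ₀I/4πd)(sinθ₁ + sinθ₂), where θ₁, θ₂ are the angles from the perpendicular to each end.
The perpendicular from the point meets the wire at its midpoint, so each end is L/2 = 0.0443 m away along the wire.
sinθ₁ = 0.0443/√(0.0443²+0.0216²) = 0.8988; sinθ₂ = 0.0443/√(0.0443²+0.0216²) = 0.8988.
B = (4π×10⁻⁷ × 0.702) / (4π × 0.0216) × (0.8988 + 0.8988) = 5.84×10⁻⁶ T.

B ≈ 5.84 μT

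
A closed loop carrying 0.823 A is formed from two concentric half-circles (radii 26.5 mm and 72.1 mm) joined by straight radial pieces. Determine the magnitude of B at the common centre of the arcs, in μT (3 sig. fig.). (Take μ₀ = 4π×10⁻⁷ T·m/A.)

B ≈ 6.17 μT

The radial connectors point toward the centre, so dl × r̂ = 0 and they contribute nothing.
Each semicircle gives μ₀I/(4R): inner arc 9.76×10⁻⁶ T, outer arc 3.59×10⁻⁶ T.
The two arcs carry current in opposite angular senses, so their fields oppose: B = |9.76×10⁻⁶ − 3.59×10⁻⁶| = 6.17×10⁻⁶ T.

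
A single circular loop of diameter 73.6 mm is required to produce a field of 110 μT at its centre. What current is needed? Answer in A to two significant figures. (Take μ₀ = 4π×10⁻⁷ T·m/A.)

At the centre of a circular loop B = μ₀I/(2R), so I = 2RB/μ₀.
With R = 0.0368 m, I = 2 × 0.0368 × 1.10×10⁻⁴ / (4π×10⁻⁷) = 6.44 A.

I ≈ 6.4 A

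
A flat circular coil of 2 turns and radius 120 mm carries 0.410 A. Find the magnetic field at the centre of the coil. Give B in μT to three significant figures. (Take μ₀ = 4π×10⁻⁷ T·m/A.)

B ≈ 4.29 μT

For an N-turn flat coil, B = Nμ₀I/(2R) with R = 0.12 m.
B = 2 × 2.15×10⁻⁶ T = 4.29×10⁻⁶ T.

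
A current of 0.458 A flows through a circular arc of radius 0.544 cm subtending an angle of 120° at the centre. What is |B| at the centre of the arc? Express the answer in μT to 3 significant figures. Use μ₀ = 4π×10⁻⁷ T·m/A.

B ≈ 17.6 μT

The Biot–Savart field of a circular arc at its centre is B = μ₀Iφ/(4πR), with φ = 2.094 rad.
B = (4π×10⁻⁷ × 0.458 × 2.094) / (4π × 0.00544) = 1.76×10⁻⁵ T.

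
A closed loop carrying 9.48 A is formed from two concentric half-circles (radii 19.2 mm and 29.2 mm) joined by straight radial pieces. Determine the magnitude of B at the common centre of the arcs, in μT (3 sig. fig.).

The radial connectors point toward the centre, so dl × r̂ = 0 and they contribute nothing.
Each semicircle gives μ₀I/(4R): inner arc 1.55×10⁻⁴ T, outer arc 1.02×10⁻⁴ T.
The two arcs carry current in opposite angular senses, so their fields oppose: B = |1.55×10⁻⁴ − 1.02×10⁻⁴| = 5.31×10⁻⁵ T.

B ≈ 53.1 μT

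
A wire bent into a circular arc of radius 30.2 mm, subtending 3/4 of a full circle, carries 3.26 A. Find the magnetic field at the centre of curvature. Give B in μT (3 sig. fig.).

B ≈ 50.9 μT

The Biot–Savart field of a circular arc at its centre is B = μ₀Iφ/(4πR), with φ = 4.712 rad.
B = (4π×10⁻⁷ × 3.26 × 4.712) / (4π × 0.0302) = 5.09×10⁻⁵ T.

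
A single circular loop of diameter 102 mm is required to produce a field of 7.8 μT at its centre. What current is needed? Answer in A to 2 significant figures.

I ≈ 0.63 A

At the centre of a circular loop B = μ₀I/(2R), so I = 2RB/μ₀.
With R = 0.051 m, I = 2 × 0.051 × 7.80×10⁻⁶ / (4π×10⁻⁷) = 0.633 A.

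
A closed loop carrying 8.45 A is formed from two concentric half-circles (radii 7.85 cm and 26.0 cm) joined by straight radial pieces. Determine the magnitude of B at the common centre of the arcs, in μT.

The radial connectors point toward the centre, so dl × r̂ = 0 and they contribute nothing.
Each semicircle gives μ₀I/(4R): inner arc 3.38×10⁻⁵ T, outer arc 1.02×10⁻⁵ T.
The two arcs carry current in opposite angular senses, so their fields oppose: B = |3.38×10⁻⁵ − 1.02×10⁻⁵| = 2.36×10⁻⁵ T.

B ≈ 23.6 μT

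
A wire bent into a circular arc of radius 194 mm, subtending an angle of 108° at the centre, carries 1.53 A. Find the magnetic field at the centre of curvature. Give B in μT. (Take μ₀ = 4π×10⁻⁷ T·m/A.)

The Biot–Savart field of a circular arc at its centre is B = μ₀Iφ/(4πR), with φ = 1.885 rad.
B = (4π×10⁻⁷ × 1.53 × 1.885) / (4π × 0.194) = 1.49×10⁻⁶ T.

B ≈ 1.49 μT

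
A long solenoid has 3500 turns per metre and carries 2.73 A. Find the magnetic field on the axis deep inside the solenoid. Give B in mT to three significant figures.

Inside a long solenoid, B = μ₀nI with n = 3500 turns/m.
B = 4π×10⁻⁷ × 3500 × 2.73 = 1.20×10⁻² T.

B ≈ 12.0 mT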